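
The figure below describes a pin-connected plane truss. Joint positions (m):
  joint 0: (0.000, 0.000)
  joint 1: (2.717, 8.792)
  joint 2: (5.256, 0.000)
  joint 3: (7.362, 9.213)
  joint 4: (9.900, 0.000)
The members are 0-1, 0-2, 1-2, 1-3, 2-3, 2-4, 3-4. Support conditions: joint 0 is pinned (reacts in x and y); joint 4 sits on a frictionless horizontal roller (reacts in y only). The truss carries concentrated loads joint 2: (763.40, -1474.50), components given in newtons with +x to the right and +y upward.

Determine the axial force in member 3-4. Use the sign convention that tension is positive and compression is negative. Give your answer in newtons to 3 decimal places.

-811.986

N=5 nodes, M=7 members, R=3 reactions → 2N=10, M+R=10
member 0 (0-1): L=9.2022, (cx,cy)=(0.2953,0.9554)
member 1 (0-2): L=5.2560, (cx,cy)=(1.0000,0.0000)
member 2 (1-2): L=9.1513, (cx,cy)=(0.2774,-0.9607)
member 3 (1-3): L=4.6640, (cx,cy)=(0.9959,0.0903)
member 4 (2-3): L=9.4506, (cx,cy)=(0.2228,0.9749)
member 5 (2-4): L=4.6440, (cx,cy)=(1.0000,0.0000)
member 6 (3-4): L=9.5562, (cx,cy)=(0.2656,-0.9641)
solve A·x = −loads:
  F[0-1] = -723.9491 N (compression)
  F[0-2] = +977.1488 N (tension)
  F[1-2] = +681.9253 N (tension)
  F[1-3] = -404.5991 N (compression)
  F[2-3] = +840.4809 N (tension)
  F[2-4] = +215.6530 N (tension)
  F[3-4] = -811.9864 N (compression)
  Rx@0 = -763.4000 N
  Ry@0 = +691.6745 N
  Ry@4 = +782.8255 N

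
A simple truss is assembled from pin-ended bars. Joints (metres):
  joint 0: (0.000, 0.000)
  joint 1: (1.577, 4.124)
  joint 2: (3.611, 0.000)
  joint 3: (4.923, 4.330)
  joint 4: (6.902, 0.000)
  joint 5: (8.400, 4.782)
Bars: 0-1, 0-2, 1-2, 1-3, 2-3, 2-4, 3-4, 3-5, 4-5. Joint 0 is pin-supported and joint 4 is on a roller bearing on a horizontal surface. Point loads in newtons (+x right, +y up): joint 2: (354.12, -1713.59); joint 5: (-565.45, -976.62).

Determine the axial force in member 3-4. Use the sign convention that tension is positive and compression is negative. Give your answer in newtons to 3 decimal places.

-826.692

N=6 nodes, M=9 members, R=3 reactions → 2N=12, M+R=12
member 0 (0-1): L=4.4152, (cx,cy)=(0.3572,0.9340)
member 1 (0-2): L=3.6110, (cx,cy)=(1.0000,0.0000)
member 2 (1-2): L=4.5983, (cx,cy)=(0.4423,-0.8968)
member 3 (1-3): L=3.3523, (cx,cy)=(0.9981,0.0614)
member 4 (2-3): L=4.5244, (cx,cy)=(0.2900,0.9570)
member 5 (2-4): L=3.2910, (cx,cy)=(1.0000,0.0000)
member 6 (3-4): L=4.7608, (cx,cy)=(0.4157,-0.9095)
member 7 (3-5): L=3.5063, (cx,cy)=(0.9917,0.1289)
member 8 (4-5): L=5.0111, (cx,cy)=(0.2989,0.9543)
solve A·x = −loads:
  F[0-1] = -1067.2738 N (compression)
  F[0-2] = +169.8707 N (tension)
  F[1-2] = +1053.3755 N (tension)
  F[1-3] = -848.7501 N (compression)
  F[2-3] = +803.3909 N (tension)
  F[2-4] = +48.7266 N (tension)
  F[3-4] = -826.6923 N (compression)
  F[3-5] = -272.8091 N (compression)
  F[4-5] = -986.5633 N (compression)
  Rx@0 = +211.3300 N
  Ry@0 = +996.8748 N
  Ry@4 = +1693.3352 N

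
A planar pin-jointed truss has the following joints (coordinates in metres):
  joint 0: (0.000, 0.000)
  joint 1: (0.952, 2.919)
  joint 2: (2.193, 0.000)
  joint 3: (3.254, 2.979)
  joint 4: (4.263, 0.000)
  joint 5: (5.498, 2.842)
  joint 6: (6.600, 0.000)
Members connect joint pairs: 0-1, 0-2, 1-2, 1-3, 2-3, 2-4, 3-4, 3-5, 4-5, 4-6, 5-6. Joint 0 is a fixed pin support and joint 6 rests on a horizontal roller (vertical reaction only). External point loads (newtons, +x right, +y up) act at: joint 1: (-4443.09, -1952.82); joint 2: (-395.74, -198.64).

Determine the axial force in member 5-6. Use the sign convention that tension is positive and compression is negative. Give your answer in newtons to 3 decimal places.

1734.709

N=7 nodes, M=11 members, R=3 reactions → 2N=14, M+R=14
member 0 (0-1): L=3.0703, (cx,cy)=(0.3101,0.9507)
member 1 (0-2): L=2.1930, (cx,cy)=(1.0000,0.0000)
member 2 (1-2): L=3.1719, (cx,cy)=(0.3913,-0.9203)
member 3 (1-3): L=2.3028, (cx,cy)=(0.9997,0.0261)
member 4 (2-3): L=3.1623, (cx,cy)=(0.3355,0.9420)
member 5 (2-4): L=2.0700, (cx,cy)=(1.0000,0.0000)
member 6 (3-4): L=3.1452, (cx,cy)=(0.3208,-0.9471)
member 7 (3-5): L=2.2482, (cx,cy)=(0.9981,-0.0609)
member 8 (4-5): L=3.0987, (cx,cy)=(0.3985,0.9171)
member 9 (4-6): L=2.3370, (cx,cy)=(1.0000,0.0000)
member 10 (5-6): L=3.0482, (cx,cy)=(0.3615,-0.9324)
solve A·x = −loads:
  F[0-1] = -3964.2106 N (compression)
  F[0-2] = -3609.6655 N (compression)
  F[1-2] = +2041.7238 N (tension)
  F[1-3] = +2415.9128 N (tension)
  F[2-3] = -1783.7164 N (compression)
  F[2-4] = -1816.6291 N (compression)
  F[3-4] = +1624.1172 N (tension)
  F[3-5] = +1298.0207 N (tension)
  F[4-5] = -1677.2407 N (compression)
  F[4-6] = -627.1456 N (compression)
  F[5-6] = +1734.7088 N (tension)
  Rx@0 = +4838.8300 N
  Ry@0 = +3768.8354 N
  Ry@6 = -1617.3754 N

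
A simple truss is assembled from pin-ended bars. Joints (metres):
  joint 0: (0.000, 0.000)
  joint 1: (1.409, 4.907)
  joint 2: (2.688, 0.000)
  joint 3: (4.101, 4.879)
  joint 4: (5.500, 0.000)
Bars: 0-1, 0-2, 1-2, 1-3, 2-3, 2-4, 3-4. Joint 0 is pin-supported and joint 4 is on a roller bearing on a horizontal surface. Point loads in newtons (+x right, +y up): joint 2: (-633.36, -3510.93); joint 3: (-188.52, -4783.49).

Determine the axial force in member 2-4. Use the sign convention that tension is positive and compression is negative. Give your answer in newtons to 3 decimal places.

1466.784

N=5 nodes, M=7 members, R=3 reactions → 2N=10, M+R=10
member 0 (0-1): L=5.1053, (cx,cy)=(0.2760,0.9612)
member 1 (0-2): L=2.6880, (cx,cy)=(1.0000,0.0000)
member 2 (1-2): L=5.0709, (cx,cy)=(0.2522,-0.9677)
member 3 (1-3): L=2.6921, (cx,cy)=(0.9999,-0.0104)
member 4 (2-3): L=5.0795, (cx,cy)=(0.2782,0.9605)
member 5 (2-4): L=2.8120, (cx,cy)=(1.0000,0.0000)
member 6 (3-4): L=5.0756, (cx,cy)=(0.2756,-0.9613)
solve A·x = −loads:
  F[0-1] = -3307.4826 N (compression)
  F[0-2] = +90.9473 N (tension)
  F[1-2] = +3304.0050 N (tension)
  F[1-3] = -1746.2618 N (compression)
  F[2-3] = +326.6372 N (tension)
  F[2-4] = +1466.7842 N (tension)
  F[3-4] = -5321.5357 N (compression)
  Rx@0 = +821.8800 N
  Ry@0 = +3179.0230 N
  Ry@4 = +5115.3970 N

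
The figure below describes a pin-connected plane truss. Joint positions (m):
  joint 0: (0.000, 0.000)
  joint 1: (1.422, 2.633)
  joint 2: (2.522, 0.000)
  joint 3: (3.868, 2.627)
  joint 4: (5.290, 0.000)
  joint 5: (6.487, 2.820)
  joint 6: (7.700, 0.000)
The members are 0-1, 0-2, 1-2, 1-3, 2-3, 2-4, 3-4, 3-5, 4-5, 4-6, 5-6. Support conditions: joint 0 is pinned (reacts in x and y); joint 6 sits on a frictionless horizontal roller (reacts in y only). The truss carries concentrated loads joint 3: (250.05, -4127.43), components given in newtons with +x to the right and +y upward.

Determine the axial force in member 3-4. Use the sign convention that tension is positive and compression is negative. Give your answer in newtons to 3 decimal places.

-2614.218

N=7 nodes, M=11 members, R=3 reactions → 2N=14, M+R=14
member 0 (0-1): L=2.9925, (cx,cy)=(0.4752,0.8799)
member 1 (0-2): L=2.5220, (cx,cy)=(1.0000,0.0000)
member 2 (1-2): L=2.8535, (cx,cy)=(0.3855,-0.9227)
member 3 (1-3): L=2.4460, (cx,cy)=(1.0000,-0.0025)
member 4 (2-3): L=2.9518, (cx,cy)=(0.4560,0.8900)
member 5 (2-4): L=2.7680, (cx,cy)=(1.0000,0.0000)
member 6 (3-4): L=2.9872, (cx,cy)=(0.4760,-0.8794)
member 7 (3-5): L=2.6261, (cx,cy)=(0.9973,0.0735)
member 8 (4-5): L=3.0635, (cx,cy)=(0.3907,0.9205)
member 9 (4-6): L=2.4100, (cx,cy)=(1.0000,0.0000)
member 10 (5-6): L=3.0698, (cx,cy)=(0.3951,-0.9186)
solve A·x = −loads:
  F[0-1] = -2237.5286 N (compression)
  F[0-2] = +1313.3135 N (tension)
  F[1-2] = +2138.6784 N (tension)
  F[1-3] = -1887.7000 N (compression)
  F[2-3] = -2217.3402 N (compression)
  F[2-4] = +3148.8520 N (tension)
  F[3-4] = -2614.2177 N (compression)
  F[3-5] = -1909.5566 N (compression)
  F[4-5] = +2497.5493 N (tension)
  F[4-6] = +928.5355 N (tension)
  F[5-6] = -2349.9035 N (compression)
  Rx@0 = -250.0500 N
  Ry@0 = +1968.7572 N
  Ry@6 = +2158.6728 N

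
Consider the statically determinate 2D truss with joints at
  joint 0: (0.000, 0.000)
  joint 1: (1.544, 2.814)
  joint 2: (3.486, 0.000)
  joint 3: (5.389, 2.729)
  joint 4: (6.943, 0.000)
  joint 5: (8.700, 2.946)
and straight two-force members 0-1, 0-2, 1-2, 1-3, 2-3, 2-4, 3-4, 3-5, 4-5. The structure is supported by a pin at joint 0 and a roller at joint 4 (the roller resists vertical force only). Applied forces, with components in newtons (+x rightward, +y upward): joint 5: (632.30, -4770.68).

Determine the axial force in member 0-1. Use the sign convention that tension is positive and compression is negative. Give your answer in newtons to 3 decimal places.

1683.085

N=6 nodes, M=9 members, R=3 reactions → 2N=12, M+R=12
member 0 (0-1): L=3.2098, (cx,cy)=(0.4810,0.8767)
member 1 (0-2): L=3.4860, (cx,cy)=(1.0000,0.0000)
member 2 (1-2): L=3.4191, (cx,cy)=(0.5680,-0.8230)
member 3 (1-3): L=3.8459, (cx,cy)=(0.9998,-0.0221)
member 4 (2-3): L=3.3270, (cx,cy)=(0.5720,0.8203)
member 5 (2-4): L=3.4570, (cx,cy)=(1.0000,0.0000)
member 6 (3-4): L=3.1404, (cx,cy)=(0.4948,-0.8690)
member 7 (3-5): L=3.3181, (cx,cy)=(0.9979,0.0654)
member 8 (4-5): L=3.4302, (cx,cy)=(0.5122,0.8589)
solve A·x = −loads:
  F[0-1] = +1683.0845 N (tension)
  F[0-2] = -177.3200 N (compression)
  F[1-2] = -1842.6945 N (compression)
  F[1-3] = +1856.7105 N (tension)
  F[2-3] = +1848.9222 N (tension)
  F[2-4] = -2281.5198 N (compression)
  F[3-4] = -1425.0825 N (compression)
  F[3-5] = +3626.7650 N (tension)
  F[4-5] = -5830.8751 N (compression)
  Rx@0 = -632.3000 N
  Ry@0 = -1475.5640 N
  Ry@4 = +6246.2440 N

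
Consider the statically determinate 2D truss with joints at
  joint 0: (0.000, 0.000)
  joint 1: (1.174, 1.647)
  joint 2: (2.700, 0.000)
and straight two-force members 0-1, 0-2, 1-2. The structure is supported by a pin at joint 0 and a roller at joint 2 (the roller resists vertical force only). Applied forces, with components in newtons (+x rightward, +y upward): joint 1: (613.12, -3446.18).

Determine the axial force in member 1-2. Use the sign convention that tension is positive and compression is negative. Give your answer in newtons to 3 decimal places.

-2552.631

N=3 nodes, M=3 members, R=3 reactions → 2N=6, M+R=6
member 0 (0-1): L=2.0226, (cx,cy)=(0.5804,0.8143)
member 1 (0-2): L=2.7000, (cx,cy)=(1.0000,0.0000)
member 2 (1-2): L=2.2453, (cx,cy)=(0.6796,-0.7335)
solve A·x = −loads:
  F[0-1] = -1932.6105 N (compression)
  F[0-2] = +1734.8900 N (tension)
  F[1-2] = -2552.6309 N (compression)
  Rx@0 = -613.1200 N
  Ry@0 = +1573.7267 N
  Ry@2 = +1872.4533 N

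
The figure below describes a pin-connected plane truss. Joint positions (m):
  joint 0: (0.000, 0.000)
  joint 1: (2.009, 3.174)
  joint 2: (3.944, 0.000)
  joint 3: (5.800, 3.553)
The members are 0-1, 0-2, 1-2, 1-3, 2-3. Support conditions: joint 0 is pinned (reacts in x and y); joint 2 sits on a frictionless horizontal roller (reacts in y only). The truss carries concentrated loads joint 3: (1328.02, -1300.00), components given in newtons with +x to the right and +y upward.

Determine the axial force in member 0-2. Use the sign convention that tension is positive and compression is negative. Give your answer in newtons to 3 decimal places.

183.556

N=4 nodes, M=5 members, R=3 reactions → 2N=8, M+R=8
member 0 (0-1): L=3.7564, (cx,cy)=(0.5348,0.8450)
member 1 (0-2): L=3.9440, (cx,cy)=(1.0000,0.0000)
member 2 (1-2): L=3.7173, (cx,cy)=(0.5205,-0.8538)
member 3 (1-3): L=3.8099, (cx,cy)=(0.9950,0.0995)
member 4 (2-3): L=4.0086, (cx,cy)=(0.4630,0.8864)
solve A·x = −loads:
  F[0-1] = +2139.8885 N (tension)
  F[0-2] = +183.5562 N (tension)
  F[1-2] = -1869.6867 N (compression)
  F[1-3] = +2128.2591 N (tension)
  F[2-3] = -1705.5436 N (compression)
  Rx@0 = -1328.0200 N
  Ry@0 = -1808.1276 N
  Ry@2 = +3108.1276 N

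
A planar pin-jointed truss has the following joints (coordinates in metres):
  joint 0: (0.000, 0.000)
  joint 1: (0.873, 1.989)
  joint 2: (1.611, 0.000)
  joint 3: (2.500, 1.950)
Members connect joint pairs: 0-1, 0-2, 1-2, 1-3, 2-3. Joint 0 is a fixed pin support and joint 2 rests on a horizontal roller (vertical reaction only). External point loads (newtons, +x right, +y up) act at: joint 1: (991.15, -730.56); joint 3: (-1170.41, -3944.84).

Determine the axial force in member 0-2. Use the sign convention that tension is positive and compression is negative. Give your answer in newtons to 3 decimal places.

N=4 nodes, M=5 members, R=3 reactions → 2N=8, M+R=8
member 0 (0-1): L=2.1722, (cx,cy)=(0.4019,0.9157)
member 1 (0-2): L=1.6110, (cx,cy)=(1.0000,0.0000)
member 2 (1-2): L=2.1215, (cx,cy)=(0.3479,-0.9375)
member 3 (1-3): L=1.6275, (cx,cy)=(0.9997,-0.0240)
member 4 (2-3): L=2.1431, (cx,cy)=(0.4148,0.9099)
solve A·x = −loads:
  F[0-1] = +1801.0947 N (tension)
  F[0-2] = -903.1296 N (compression)
  F[1-2] = -2554.2059 N (compression)
  F[1-3] = +621.4219 N (tension)
  F[2-3] = -4319.0875 N (compression)
  Rx@0 = +179.2600 N
  Ry@0 = -1649.2286 N
  Ry@2 = +6324.6286 N

-903.130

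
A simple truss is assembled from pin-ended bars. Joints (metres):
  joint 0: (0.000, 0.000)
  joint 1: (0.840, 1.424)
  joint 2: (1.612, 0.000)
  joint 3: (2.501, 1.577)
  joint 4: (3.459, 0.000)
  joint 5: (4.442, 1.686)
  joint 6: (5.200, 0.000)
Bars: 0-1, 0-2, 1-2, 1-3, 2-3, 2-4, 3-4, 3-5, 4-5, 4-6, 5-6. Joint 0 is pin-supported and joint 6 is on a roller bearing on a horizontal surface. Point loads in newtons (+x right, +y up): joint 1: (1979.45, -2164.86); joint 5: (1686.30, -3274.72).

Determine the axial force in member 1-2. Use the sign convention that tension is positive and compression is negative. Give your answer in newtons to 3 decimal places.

-1309.729

N=7 nodes, M=11 members, R=3 reactions → 2N=14, M+R=14
member 0 (0-1): L=1.6533, (cx,cy)=(0.5081,0.8613)
member 1 (0-2): L=1.6120, (cx,cy)=(1.0000,0.0000)
member 2 (1-2): L=1.6198, (cx,cy)=(0.4766,-0.8791)
member 3 (1-3): L=1.6680, (cx,cy)=(0.9958,0.0917)
member 4 (2-3): L=1.8103, (cx,cy)=(0.4911,0.8711)
member 5 (2-4): L=1.8470, (cx,cy)=(1.0000,0.0000)
member 6 (3-4): L=1.8452, (cx,cy)=(0.5192,-0.8547)
member 7 (3-5): L=1.9441, (cx,cy)=(0.9984,0.0561)
member 8 (4-5): L=1.9516, (cx,cy)=(0.5037,0.8639)
member 9 (4-6): L=1.7410, (cx,cy)=(1.0000,0.0000)
member 10 (5-6): L=1.8486, (cx,cy)=(0.4100,-0.9121)
solve A·x = −loads:
  F[0-1] = -1397.5083 N (compression)
  F[0-2] = +4375.7919 N (tension)
  F[1-2] = -1309.7294 N (compression)
  F[1-3] = -2074.0164 N (compression)
  F[2-3] = +1321.7600 N (tension)
  F[2-4] = +3102.4911 N (tension)
  F[3-4] = -1177.5075 N (compression)
  F[3-5] = -806.1088 N (compression)
  F[4-5] = +1164.9244 N (tension)
  F[4-6] = +1904.3918 N (tension)
  F[5-6] = -4644.2944 N (compression)
  Rx@0 = -3665.7500 N
  Ry@0 = +1203.6901 N
  Ry@6 = +4235.8899 N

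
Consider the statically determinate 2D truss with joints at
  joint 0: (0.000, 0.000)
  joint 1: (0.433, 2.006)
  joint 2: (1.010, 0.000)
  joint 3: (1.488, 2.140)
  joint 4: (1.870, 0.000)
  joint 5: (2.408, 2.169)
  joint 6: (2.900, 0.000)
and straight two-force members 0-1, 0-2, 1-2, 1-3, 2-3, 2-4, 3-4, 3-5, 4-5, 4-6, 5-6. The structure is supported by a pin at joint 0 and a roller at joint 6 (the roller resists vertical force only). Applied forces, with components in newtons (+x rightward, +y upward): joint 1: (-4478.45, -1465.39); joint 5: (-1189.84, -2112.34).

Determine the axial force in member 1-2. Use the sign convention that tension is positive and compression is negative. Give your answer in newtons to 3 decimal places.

N=7 nodes, M=11 members, R=3 reactions → 2N=14, M+R=14
member 0 (0-1): L=2.0522, (cx,cy)=(0.2110,0.9775)
member 1 (0-2): L=1.0100, (cx,cy)=(1.0000,0.0000)
member 2 (1-2): L=2.0873, (cx,cy)=(0.2764,-0.9610)
member 3 (1-3): L=1.0635, (cx,cy)=(0.9920,0.1260)
member 4 (2-3): L=2.1927, (cx,cy)=(0.2180,0.9760)
member 5 (2-4): L=0.8600, (cx,cy)=(1.0000,0.0000)
member 6 (3-4): L=2.1738, (cx,cy)=(0.1757,-0.9844)
member 7 (3-5): L=0.9205, (cx,cy)=(0.9995,0.0315)
member 8 (4-5): L=2.2347, (cx,cy)=(0.2407,0.9706)
member 9 (4-6): L=1.0300, (cx,cy)=(1.0000,0.0000)
member 10 (5-6): L=2.2241, (cx,cy)=(0.2212,-0.9752)
solve A·x = −loads:
  F[0-1] = -5721.5375 N (compression)
  F[0-2] = -4461.0852 N (compression)
  F[1-2] = +4560.4180 N (tension)
  F[1-3] = +2026.7662 N (tension)
  F[2-3] = -4490.7181 N (compression)
  F[2-4] = -2221.5093 N (compression)
  F[3-4] = +4201.9732 N (tension)
  F[3-5] = +293.4150 N (tension)
  F[4-5] = -4261.9368 N (compression)
  F[4-6] = -457.0682 N (compression)
  F[5-6] = +2066.1905 N (tension)
  Rx@0 = +5668.2900 N
  Ry@0 = +5592.7317 N
  Ry@6 = -2015.0017 N

4560.418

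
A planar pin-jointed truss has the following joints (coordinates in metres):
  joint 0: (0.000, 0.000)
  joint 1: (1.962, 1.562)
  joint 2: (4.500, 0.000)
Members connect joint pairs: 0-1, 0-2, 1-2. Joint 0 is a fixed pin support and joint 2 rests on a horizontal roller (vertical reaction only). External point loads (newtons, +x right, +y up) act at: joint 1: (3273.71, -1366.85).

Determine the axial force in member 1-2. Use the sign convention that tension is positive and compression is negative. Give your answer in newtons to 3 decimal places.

-3305.042

N=3 nodes, M=3 members, R=3 reactions → 2N=6, M+R=6
member 0 (0-1): L=2.5078, (cx,cy)=(0.7823,0.6228)
member 1 (0-2): L=4.5000, (cx,cy)=(1.0000,0.0000)
member 2 (1-2): L=2.9801, (cx,cy)=(0.8516,-0.5241)
solve A·x = −loads:
  F[0-1] = +586.7230 N (tension)
  F[0-2] = +2814.6903 N (tension)
  F[1-2] = -3305.0419 N (compression)
  Rx@0 = -3273.7100 N
  Ry@0 = -365.4377 N
  Ry@2 = +1732.2877 N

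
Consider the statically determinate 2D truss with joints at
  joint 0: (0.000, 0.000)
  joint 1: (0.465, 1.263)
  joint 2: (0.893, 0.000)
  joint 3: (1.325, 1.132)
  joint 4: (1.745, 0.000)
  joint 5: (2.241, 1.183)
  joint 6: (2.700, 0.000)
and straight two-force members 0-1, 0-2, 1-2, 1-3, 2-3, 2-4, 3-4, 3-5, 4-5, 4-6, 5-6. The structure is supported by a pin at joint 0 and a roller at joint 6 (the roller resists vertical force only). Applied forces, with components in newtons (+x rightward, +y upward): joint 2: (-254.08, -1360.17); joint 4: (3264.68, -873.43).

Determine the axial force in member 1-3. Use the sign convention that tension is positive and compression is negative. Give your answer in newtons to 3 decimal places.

N=7 nodes, M=11 members, R=3 reactions → 2N=14, M+R=14
member 0 (0-1): L=1.3459, (cx,cy)=(0.3455,0.9384)
member 1 (0-2): L=0.8930, (cx,cy)=(1.0000,0.0000)
member 2 (1-2): L=1.3335, (cx,cy)=(0.3209,-0.9471)
member 3 (1-3): L=0.8699, (cx,cy)=(0.9886,-0.1506)
member 4 (2-3): L=1.2116, (cx,cy)=(0.3565,0.9343)
member 5 (2-4): L=0.8520, (cx,cy)=(1.0000,0.0000)
member 6 (3-4): L=1.2074, (cx,cy)=(0.3479,-0.9375)
member 7 (3-5): L=0.9174, (cx,cy)=(0.9985,0.0556)
member 8 (4-5): L=1.2828, (cx,cy)=(0.3867,0.9222)
member 9 (4-6): L=0.9550, (cx,cy)=(1.0000,0.0000)
member 10 (5-6): L=1.2689, (cx,cy)=(0.3617,-0.9323)
solve A·x = −loads:
  F[0-1] = -1299.2507 N (compression)
  F[0-2] = +3459.4895 N (tension)
  F[1-2] = +1433.5420 N (tension)
  F[1-3] = -919.4672 N (compression)
  F[2-3] = +2.6405 N (tension)
  F[2-4] = +4172.7206 N (tension)
  F[3-4] = -200.1064 N (compression)
  F[3-5] = -839.7313 N (compression)
  F[4-5] = +1150.5259 N (tension)
  F[4-6] = +393.5676 N (tension)
  F[5-6] = -1088.0340 N (compression)
  Rx@0 = -3010.6000 N
  Ry@0 = +1219.2418 N
  Ry@6 = +1014.3582 N

-919.467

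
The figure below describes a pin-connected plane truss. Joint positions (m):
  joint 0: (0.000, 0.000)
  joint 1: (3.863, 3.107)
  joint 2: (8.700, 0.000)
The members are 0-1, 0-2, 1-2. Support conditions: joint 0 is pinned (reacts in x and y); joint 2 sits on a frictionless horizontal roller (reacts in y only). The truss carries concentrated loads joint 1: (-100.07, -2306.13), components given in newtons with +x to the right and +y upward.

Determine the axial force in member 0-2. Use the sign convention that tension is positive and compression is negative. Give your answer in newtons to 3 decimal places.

1538.495

N=3 nodes, M=3 members, R=3 reactions → 2N=6, M+R=6
member 0 (0-1): L=4.9574, (cx,cy)=(0.7792,0.6267)
member 1 (0-2): L=8.7000, (cx,cy)=(1.0000,0.0000)
member 2 (1-2): L=5.7489, (cx,cy)=(0.8414,-0.5404)
solve A·x = −loads:
  F[0-1] = -2102.7924 N (compression)
  F[0-2] = +1538.4946 N (tension)
  F[1-2] = -1828.5454 N (compression)
  Rx@0 = +100.0700 N
  Ry@0 = +1317.8929 N
  Ry@2 = +988.2371 N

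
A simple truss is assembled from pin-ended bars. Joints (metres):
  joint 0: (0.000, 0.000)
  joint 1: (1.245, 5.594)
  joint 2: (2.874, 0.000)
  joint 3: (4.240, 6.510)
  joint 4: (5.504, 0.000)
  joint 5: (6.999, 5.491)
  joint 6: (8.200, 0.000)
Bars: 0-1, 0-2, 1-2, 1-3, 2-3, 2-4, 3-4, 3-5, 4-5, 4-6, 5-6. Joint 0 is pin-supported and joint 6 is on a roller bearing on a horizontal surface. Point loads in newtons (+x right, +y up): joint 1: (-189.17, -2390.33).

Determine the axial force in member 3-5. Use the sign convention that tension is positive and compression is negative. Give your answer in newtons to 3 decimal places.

-111.224

N=7 nodes, M=11 members, R=3 reactions → 2N=14, M+R=14
member 0 (0-1): L=5.7309, (cx,cy)=(0.2172,0.9761)
member 1 (0-2): L=2.8740, (cx,cy)=(1.0000,0.0000)
member 2 (1-2): L=5.8264, (cx,cy)=(0.2796,-0.9601)
member 3 (1-3): L=3.1319, (cx,cy)=(0.9563,0.2925)
member 4 (2-3): L=6.6518, (cx,cy)=(0.2054,0.9787)
member 5 (2-4): L=2.6300, (cx,cy)=(1.0000,0.0000)
member 6 (3-4): L=6.6316, (cx,cy)=(0.1906,-0.9817)
member 7 (3-5): L=2.9412, (cx,cy)=(0.9381,-0.3465)
member 8 (4-5): L=5.6909, (cx,cy)=(0.2627,0.9649)
member 9 (4-6): L=2.6960, (cx,cy)=(1.0000,0.0000)
member 10 (5-6): L=5.6208, (cx,cy)=(0.2137,-0.9769)
solve A·x = −loads:
  F[0-1] = -2209.2212 N (compression)
  F[0-2] = +290.7712 N (tension)
  F[1-2] = -308.7149 N (compression)
  F[1-3] = -213.8059 N (compression)
  F[2-3] = +302.8579 N (tension)
  F[2-4] = +142.2627 N (tension)
  F[3-4] = -198.9842 N (compression)
  F[3-5] = -111.2244 N (compression)
  F[4-5] = +202.4467 N (tension)
  F[4-6] = +51.1527 N (tension)
  F[5-6] = -239.3999 N (compression)
  Rx@0 = +189.1700 N
  Ry@0 = +2156.4588 N
  Ry@6 = +233.8712 N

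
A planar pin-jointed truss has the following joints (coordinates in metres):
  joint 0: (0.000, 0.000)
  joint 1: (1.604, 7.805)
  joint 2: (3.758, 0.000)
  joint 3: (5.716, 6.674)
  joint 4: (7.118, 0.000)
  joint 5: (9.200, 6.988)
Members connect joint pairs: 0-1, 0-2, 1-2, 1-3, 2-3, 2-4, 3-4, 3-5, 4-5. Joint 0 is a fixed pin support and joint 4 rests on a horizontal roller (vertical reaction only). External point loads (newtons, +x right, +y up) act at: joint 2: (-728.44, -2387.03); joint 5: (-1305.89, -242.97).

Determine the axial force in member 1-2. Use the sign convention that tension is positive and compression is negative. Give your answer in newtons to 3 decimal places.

2772.692

N=6 nodes, M=9 members, R=3 reactions → 2N=12, M+R=12
member 0 (0-1): L=7.9681, (cx,cy)=(0.2013,0.9795)
member 1 (0-2): L=3.7580, (cx,cy)=(1.0000,0.0000)
member 2 (1-2): L=8.0968, (cx,cy)=(0.2660,-0.9640)
member 3 (1-3): L=4.2647, (cx,cy)=(0.9642,-0.2652)
member 4 (2-3): L=6.9553, (cx,cy)=(0.2815,0.9596)
member 5 (2-4): L=3.3600, (cx,cy)=(1.0000,0.0000)
member 6 (3-4): L=6.8197, (cx,cy)=(0.2056,-0.9786)
member 7 (3-5): L=3.4981, (cx,cy)=(0.9960,0.0898)
member 8 (4-5): L=7.2916, (cx,cy)=(0.2855,0.9584)
solve A·x = −loads:
  F[0-1] = -2386.6076 N (compression)
  F[0-2] = -1553.9003 N (compression)
  F[1-2] = +2772.6919 N (tension)
  F[1-3] = -1263.2882 N (compression)
  F[2-3] = -297.7892 N (compression)
  F[2-4] = -4.0045 N (compression)
  F[3-4] = -167.0856 N (compression)
  F[3-5] = -1272.6733 N (compression)
  F[4-5] = -134.3239 N (compression)
  Rx@0 = +2034.3300 N
  Ry@0 = +2337.7517 N
  Ry@4 = +292.2483 N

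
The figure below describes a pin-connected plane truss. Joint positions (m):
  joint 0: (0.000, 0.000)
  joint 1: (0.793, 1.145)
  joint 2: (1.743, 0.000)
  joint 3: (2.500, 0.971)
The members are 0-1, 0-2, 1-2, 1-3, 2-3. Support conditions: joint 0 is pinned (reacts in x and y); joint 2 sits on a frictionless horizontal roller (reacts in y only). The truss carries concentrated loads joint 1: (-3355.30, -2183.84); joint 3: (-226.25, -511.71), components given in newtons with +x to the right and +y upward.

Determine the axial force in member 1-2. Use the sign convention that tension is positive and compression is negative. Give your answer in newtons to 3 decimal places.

1426.812

N=4 nodes, M=5 members, R=3 reactions → 2N=8, M+R=8
member 0 (0-1): L=1.3928, (cx,cy)=(0.5694,0.8221)
member 1 (0-2): L=1.7430, (cx,cy)=(1.0000,0.0000)
member 2 (1-2): L=1.4878, (cx,cy)=(0.6385,-0.7696)
member 3 (1-3): L=1.7158, (cx,cy)=(0.9948,-0.1014)
member 4 (2-3): L=1.2312, (cx,cy)=(0.6148,0.7887)
solve A·x = −loads:
  F[0-1] = -4011.9951 N (compression)
  F[0-2] = -1297.2833 N (compression)
  F[1-2] = +1426.8118 N (tension)
  F[1-3] = +160.7999 N (tension)
  F[2-3] = -628.1651 N (compression)
  Rx@0 = +3581.5500 N
  Ry@0 = +3298.2162 N
  Ry@2 = -602.6662 N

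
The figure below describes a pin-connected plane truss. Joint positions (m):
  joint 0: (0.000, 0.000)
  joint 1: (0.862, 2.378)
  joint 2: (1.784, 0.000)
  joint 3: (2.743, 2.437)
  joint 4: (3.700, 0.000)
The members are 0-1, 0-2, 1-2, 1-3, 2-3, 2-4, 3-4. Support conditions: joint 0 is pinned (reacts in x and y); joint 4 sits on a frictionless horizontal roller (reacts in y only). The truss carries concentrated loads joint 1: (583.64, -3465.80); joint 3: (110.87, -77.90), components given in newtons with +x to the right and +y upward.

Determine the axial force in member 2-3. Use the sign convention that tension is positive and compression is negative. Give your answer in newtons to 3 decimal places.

N=5 nodes, M=7 members, R=3 reactions → 2N=10, M+R=10
member 0 (0-1): L=2.5294, (cx,cy)=(0.3408,0.9401)
member 1 (0-2): L=1.7840, (cx,cy)=(1.0000,0.0000)
member 2 (1-2): L=2.5505, (cx,cy)=(0.3615,-0.9324)
member 3 (1-3): L=1.8819, (cx,cy)=(0.9995,0.0314)
member 4 (2-3): L=2.6189, (cx,cy)=(0.3662,0.9305)
member 5 (2-4): L=1.9160, (cx,cy)=(1.0000,0.0000)
member 6 (3-4): L=2.6182, (cx,cy)=(0.3655,-0.9308)
solve A·x = −loads:
  F[0-1] = -2372.3929 N (compression)
  F[0-2] = +1502.9992 N (tension)
  F[1-2] = -1355.3792 N (compression)
  F[1-3] = -902.6032 N (compression)
  F[2-3] = +1358.0441 N (tension)
  F[2-4] = +515.7356 N (tension)
  F[3-4] = -1410.9549 N (compression)
  Rx@0 = -694.5100 N
  Ry@0 = +2230.3796 N
  Ry@4 = +1313.3204 N

1358.044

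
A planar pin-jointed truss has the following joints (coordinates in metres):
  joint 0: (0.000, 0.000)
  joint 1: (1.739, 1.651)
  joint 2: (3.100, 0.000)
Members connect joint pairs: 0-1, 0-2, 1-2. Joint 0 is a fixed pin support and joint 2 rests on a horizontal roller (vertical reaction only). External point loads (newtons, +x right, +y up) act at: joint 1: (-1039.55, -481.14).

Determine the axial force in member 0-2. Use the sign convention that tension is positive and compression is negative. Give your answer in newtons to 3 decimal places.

-233.901

N=3 nodes, M=3 members, R=3 reactions → 2N=6, M+R=6
member 0 (0-1): L=2.3979, (cx,cy)=(0.7252,0.6885)
member 1 (0-2): L=3.1000, (cx,cy)=(1.0000,0.0000)
member 2 (1-2): L=2.1397, (cx,cy)=(0.6361,-0.7716)
solve A·x = −loads:
  F[0-1] = -1110.9060 N (compression)
  F[0-2] = -233.9009 N (compression)
  F[1-2] = +367.7202 N (tension)
  Rx@0 = +1039.5500 N
  Ry@0 = +764.8802 N
  Ry@2 = -283.7402 N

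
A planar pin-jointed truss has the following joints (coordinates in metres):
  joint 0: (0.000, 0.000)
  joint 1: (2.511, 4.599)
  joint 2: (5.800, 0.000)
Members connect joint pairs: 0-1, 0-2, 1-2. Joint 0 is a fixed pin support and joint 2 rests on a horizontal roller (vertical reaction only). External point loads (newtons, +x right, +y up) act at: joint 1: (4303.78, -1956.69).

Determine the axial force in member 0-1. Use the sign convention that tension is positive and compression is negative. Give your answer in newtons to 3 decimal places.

N=3 nodes, M=3 members, R=3 reactions → 2N=6, M+R=6
member 0 (0-1): L=5.2398, (cx,cy)=(0.4792,0.8777)
member 1 (0-2): L=5.8000, (cx,cy)=(1.0000,0.0000)
member 2 (1-2): L=5.6541, (cx,cy)=(0.5817,-0.8134)
solve A·x = −loads:
  F[0-1] = +2623.9333 N (tension)
  F[0-2] = +3046.3567 N (tension)
  F[1-2] = -5236.9304 N (compression)
  Rx@0 = -4303.7800 N
  Ry@0 = -2303.0226 N
  Ry@2 = +4259.7126 N

2623.933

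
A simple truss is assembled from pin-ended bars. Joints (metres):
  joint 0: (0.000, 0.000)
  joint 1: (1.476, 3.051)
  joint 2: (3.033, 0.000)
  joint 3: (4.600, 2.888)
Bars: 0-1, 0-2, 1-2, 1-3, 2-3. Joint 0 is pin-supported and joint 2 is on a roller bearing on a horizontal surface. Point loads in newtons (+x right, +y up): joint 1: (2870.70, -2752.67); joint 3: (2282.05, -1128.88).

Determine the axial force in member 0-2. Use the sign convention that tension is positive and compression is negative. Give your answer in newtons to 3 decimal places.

3105.976

N=4 nodes, M=5 members, R=3 reactions → 2N=8, M+R=8
member 0 (0-1): L=3.3893, (cx,cy)=(0.4355,0.9002)
member 1 (0-2): L=3.0330, (cx,cy)=(1.0000,0.0000)
member 2 (1-2): L=3.4253, (cx,cy)=(0.4546,-0.8907)
member 3 (1-3): L=3.1282, (cx,cy)=(0.9986,-0.0521)
member 4 (2-3): L=3.2857, (cx,cy)=(0.4769,0.8790)
solve A·x = −loads:
  F[0-1] = +4699.9176 N (tension)
  F[0-2] = +3105.9758 N (tension)
  F[1-2] = -8005.1931 N (compression)
  F[1-3] = +2818.7073 N (tension)
  F[2-3] = -1117.2500 N (compression)
  Rx@0 = -5152.7500 N
  Ry@0 = -4230.8321 N
  Ry@2 = +8112.3821 N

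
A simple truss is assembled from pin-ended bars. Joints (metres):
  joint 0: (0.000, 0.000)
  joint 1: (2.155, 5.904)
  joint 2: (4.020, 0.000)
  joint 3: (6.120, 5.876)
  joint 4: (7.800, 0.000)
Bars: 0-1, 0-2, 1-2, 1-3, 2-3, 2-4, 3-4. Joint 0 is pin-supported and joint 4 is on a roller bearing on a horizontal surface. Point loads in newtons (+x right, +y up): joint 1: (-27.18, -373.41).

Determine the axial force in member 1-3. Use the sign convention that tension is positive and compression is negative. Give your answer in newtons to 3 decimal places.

-52.999

N=5 nodes, M=7 members, R=3 reactions → 2N=10, M+R=10
member 0 (0-1): L=6.2850, (cx,cy)=(0.3429,0.9394)
member 1 (0-2): L=4.0200, (cx,cy)=(1.0000,0.0000)
member 2 (1-2): L=6.1916, (cx,cy)=(0.3012,-0.9536)
member 3 (1-3): L=3.9651, (cx,cy)=(1.0000,-0.0071)
member 4 (2-3): L=6.2400, (cx,cy)=(0.3365,0.9417)
member 5 (2-4): L=3.7800, (cx,cy)=(1.0000,0.0000)
member 6 (3-4): L=6.1114, (cx,cy)=(0.2749,-0.9615)
solve A·x = −loads:
  F[0-1] = -309.5839 N (compression)
  F[0-2] = +78.9701 N (tension)
  F[1-2] = -86.2236 N (compression)
  F[1-3] = -52.9994 N (compression)
  F[2-3] = +87.3120 N (tension)
  F[2-4] = +23.6142 N (tension)
  F[3-4] = -85.9028 N (compression)
  Rx@0 = +27.1800 N
  Ry@0 = +290.8167 N
  Ry@4 = +82.5933 N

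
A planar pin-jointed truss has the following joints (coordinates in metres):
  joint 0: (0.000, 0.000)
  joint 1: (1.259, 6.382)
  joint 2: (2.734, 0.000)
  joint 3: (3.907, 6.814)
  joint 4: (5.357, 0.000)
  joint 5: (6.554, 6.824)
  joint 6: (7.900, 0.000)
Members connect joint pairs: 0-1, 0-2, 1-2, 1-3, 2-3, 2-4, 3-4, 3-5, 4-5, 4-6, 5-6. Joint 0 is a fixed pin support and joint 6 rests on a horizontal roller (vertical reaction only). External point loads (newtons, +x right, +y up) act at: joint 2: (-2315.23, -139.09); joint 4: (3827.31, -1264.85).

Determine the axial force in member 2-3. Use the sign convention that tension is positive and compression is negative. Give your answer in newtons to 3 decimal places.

N=7 nodes, M=11 members, R=3 reactions → 2N=14, M+R=14
member 0 (0-1): L=6.5050, (cx,cy)=(0.1935,0.9811)
member 1 (0-2): L=2.7340, (cx,cy)=(1.0000,0.0000)
member 2 (1-2): L=6.5502, (cx,cy)=(0.2252,-0.9743)
member 3 (1-3): L=2.6830, (cx,cy)=(0.9870,0.1610)
member 4 (2-3): L=6.9142, (cx,cy)=(0.1697,0.9855)
member 5 (2-4): L=2.6230, (cx,cy)=(1.0000,0.0000)
member 6 (3-4): L=6.9666, (cx,cy)=(0.2081,-0.9781)
member 7 (3-5): L=2.6470, (cx,cy)=(1.0000,0.0038)
member 8 (4-5): L=6.9282, (cx,cy)=(0.1728,0.9850)
member 9 (4-6): L=2.5430, (cx,cy)=(1.0000,0.0000)
member 10 (5-6): L=6.9555, (cx,cy)=(0.1935,-0.9811)
solve A·x = −loads:
  F[0-1] = -507.7078 N (compression)
  F[0-2] = +1610.3435 N (tension)
  F[1-2] = +476.8067 N (tension)
  F[1-3] = -208.3507 N (compression)
  F[2-3] = -330.2580 N (compression)
  F[2-4] = +4088.9706 N (tension)
  F[3-4] = +365.7519 N (tension)
  F[3-5] = -337.7894 N (compression)
  F[4-5] = +920.9578 N (tension)
  F[4-6] = +178.6709 N (tension)
  F[5-6] = -923.2849 N (compression)
  Rx@0 = -1512.0800 N
  Ry@0 = +498.1079 N
  Ry@6 = +905.8321 N

-330.258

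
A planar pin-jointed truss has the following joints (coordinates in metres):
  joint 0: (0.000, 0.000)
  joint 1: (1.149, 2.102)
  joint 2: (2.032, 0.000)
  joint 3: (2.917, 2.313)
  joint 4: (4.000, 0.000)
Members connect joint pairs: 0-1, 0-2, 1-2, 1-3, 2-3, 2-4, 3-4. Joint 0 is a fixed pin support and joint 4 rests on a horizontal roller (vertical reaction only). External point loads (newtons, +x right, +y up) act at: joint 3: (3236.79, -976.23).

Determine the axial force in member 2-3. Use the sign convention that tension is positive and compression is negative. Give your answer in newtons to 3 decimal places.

1531.927

N=5 nodes, M=7 members, R=3 reactions → 2N=10, M+R=10
member 0 (0-1): L=2.3955, (cx,cy)=(0.4796,0.8775)
member 1 (0-2): L=2.0320, (cx,cy)=(1.0000,0.0000)
member 2 (1-2): L=2.2799, (cx,cy)=(0.3873,-0.9220)
member 3 (1-3): L=1.7805, (cx,cy)=(0.9930,0.1185)
member 4 (2-3): L=2.4765, (cx,cy)=(0.3574,0.9340)
member 5 (2-4): L=1.9680, (cx,cy)=(1.0000,0.0000)
member 6 (3-4): L=2.5540, (cx,cy)=(0.4240,-0.9056)
solve A·x = −loads:
  F[0-1] = +1831.8229 N (tension)
  F[0-2] = +2358.1715 N (tension)
  F[1-2] = -1551.8859 N (compression)
  F[1-3] = +1490.1518 N (tension)
  F[2-3] = +1531.9274 N (tension)
  F[2-4] = +1209.6963 N (tension)
  F[3-4] = -2852.7706 N (compression)
  Rx@0 = -3236.7900 N
  Ry@0 = -1607.3595 N
  Ry@4 = +2583.5895 N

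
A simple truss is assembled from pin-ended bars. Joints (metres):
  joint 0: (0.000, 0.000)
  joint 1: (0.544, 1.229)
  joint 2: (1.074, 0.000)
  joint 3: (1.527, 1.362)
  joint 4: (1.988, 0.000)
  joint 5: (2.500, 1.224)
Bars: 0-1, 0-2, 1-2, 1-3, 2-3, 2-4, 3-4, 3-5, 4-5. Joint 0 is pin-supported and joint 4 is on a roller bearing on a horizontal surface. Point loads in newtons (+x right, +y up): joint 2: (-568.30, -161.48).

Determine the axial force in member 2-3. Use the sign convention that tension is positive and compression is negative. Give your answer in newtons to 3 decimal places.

100.678

N=6 nodes, M=9 members, R=3 reactions → 2N=12, M+R=12
member 0 (0-1): L=1.3440, (cx,cy)=(0.4048,0.9144)
member 1 (0-2): L=1.0740, (cx,cy)=(1.0000,0.0000)
member 2 (1-2): L=1.3384, (cx,cy)=(0.3960,-0.9183)
member 3 (1-3): L=0.9920, (cx,cy)=(0.9910,0.1341)
member 4 (2-3): L=1.4354, (cx,cy)=(0.3156,0.9489)
member 5 (2-4): L=0.9140, (cx,cy)=(1.0000,0.0000)
member 6 (3-4): L=1.4379, (cx,cy)=(0.3206,-0.9472)
member 7 (3-5): L=0.9827, (cx,cy)=(0.9901,-0.1404)
member 8 (4-5): L=1.3268, (cx,cy)=(0.3859,0.9225)
solve A·x = −loads:
  F[0-1] = -81.1897 N (compression)
  F[0-2] = -535.4379 N (compression)
  F[1-2] = +71.8186 N (tension)
  F[1-3] = -61.8603 N (compression)
  F[2-3] = +100.6777 N (tension)
  F[2-4] = +29.5278 N (tension)
  F[3-4] = -92.0999 N (compression)
  F[3-5] = -0.0000 N (tension)
  F[4-5] = +0.0000 N (tension)
  Rx@0 = +568.3000 N
  Ry@0 = +74.2418 N
  Ry@4 = +87.2382 N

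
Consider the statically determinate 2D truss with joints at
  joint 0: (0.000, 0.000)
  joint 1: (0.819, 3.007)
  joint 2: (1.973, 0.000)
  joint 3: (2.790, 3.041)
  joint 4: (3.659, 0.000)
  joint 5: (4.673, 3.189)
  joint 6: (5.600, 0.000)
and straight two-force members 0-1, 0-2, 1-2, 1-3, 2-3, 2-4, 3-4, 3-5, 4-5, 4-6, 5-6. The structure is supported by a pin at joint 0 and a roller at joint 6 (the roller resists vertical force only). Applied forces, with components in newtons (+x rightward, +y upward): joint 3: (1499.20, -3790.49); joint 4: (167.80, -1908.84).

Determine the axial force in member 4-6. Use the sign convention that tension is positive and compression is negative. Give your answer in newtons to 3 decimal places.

1148.160

N=7 nodes, M=11 members, R=3 reactions → 2N=14, M+R=14
member 0 (0-1): L=3.1165, (cx,cy)=(0.2628,0.9649)
member 1 (0-2): L=1.9730, (cx,cy)=(1.0000,0.0000)
member 2 (1-2): L=3.2208, (cx,cy)=(0.3583,-0.9336)
member 3 (1-3): L=1.9713, (cx,cy)=(0.9999,0.0172)
member 4 (2-3): L=3.1488, (cx,cy)=(0.2595,0.9658)
member 5 (2-4): L=1.6860, (cx,cy)=(1.0000,0.0000)
member 6 (3-4): L=3.1627, (cx,cy)=(0.2748,-0.9615)
member 7 (3-5): L=1.8888, (cx,cy)=(0.9969,0.0784)
member 8 (4-5): L=3.3463, (cx,cy)=(0.3030,0.9530)
member 9 (4-6): L=1.9410, (cx,cy)=(1.0000,0.0000)
member 10 (5-6): L=3.3210, (cx,cy)=(0.2791,-0.9603)
solve A·x = −loads:
  F[0-1] = -1813.2429 N (compression)
  F[0-2] = +2143.5050 N (tension)
  F[1-2] = +1852.8526 N (tension)
  F[1-3] = -1140.5377 N (compression)
  F[2-3] = -1791.1822 N (compression)
  F[2-4] = +3272.1098 N (tension)
  F[3-4] = -2324.2316 N (compression)
  F[3-5] = -2473.3016 N (compression)
  F[4-5] = +4348.0414 N (tension)
  F[4-6] = +1148.1597 N (tension)
  F[5-6] = -4113.3115 N (compression)
  Rx@0 = -1667.0000 N
  Ry@0 = +1749.5122 N
  Ry@6 = +3949.8178 N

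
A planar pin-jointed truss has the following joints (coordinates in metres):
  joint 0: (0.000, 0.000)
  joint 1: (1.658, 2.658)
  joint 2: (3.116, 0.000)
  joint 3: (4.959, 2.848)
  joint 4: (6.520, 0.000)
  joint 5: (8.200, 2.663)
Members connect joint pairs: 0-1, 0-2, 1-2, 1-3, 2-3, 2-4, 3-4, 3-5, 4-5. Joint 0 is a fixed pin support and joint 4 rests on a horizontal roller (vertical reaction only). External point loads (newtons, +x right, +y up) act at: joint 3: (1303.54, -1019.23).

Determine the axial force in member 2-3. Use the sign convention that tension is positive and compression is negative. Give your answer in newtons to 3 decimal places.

N=6 nodes, M=9 members, R=3 reactions → 2N=12, M+R=12
member 0 (0-1): L=3.1327, (cx,cy)=(0.5293,0.8485)
member 1 (0-2): L=3.1160, (cx,cy)=(1.0000,0.0000)
member 2 (1-2): L=3.0316, (cx,cy)=(0.4809,-0.8768)
member 3 (1-3): L=3.3065, (cx,cy)=(0.9983,0.0575)
member 4 (2-3): L=3.3923, (cx,cy)=(0.5433,0.8395)
member 5 (2-4): L=3.4040, (cx,cy)=(1.0000,0.0000)
member 6 (3-4): L=3.2477, (cx,cy)=(0.4806,-0.8769)
member 7 (3-5): L=3.2463, (cx,cy)=(0.9984,-0.0570)
member 8 (4-5): L=3.1486, (cx,cy)=(0.5336,0.8458)
solve A·x = −loads:
  F[0-1] = +383.4904 N (tension)
  F[0-2] = +1100.5767 N (tension)
  F[1-2] = -346.8396 N (compression)
  F[1-3] = +370.3812 N (tension)
  F[2-3] = +362.2130 N (tension)
  F[2-4] = +736.9849 N (tension)
  F[3-4] = -1533.3353 N (compression)
  F[3-5] = -0.0000 N (compression)
  F[4-5] = +0.0000 N (tension)
  Rx@0 = -1303.5400 N
  Ry@0 = -325.3779 N
  Ry@4 = +1344.6079 N

362.213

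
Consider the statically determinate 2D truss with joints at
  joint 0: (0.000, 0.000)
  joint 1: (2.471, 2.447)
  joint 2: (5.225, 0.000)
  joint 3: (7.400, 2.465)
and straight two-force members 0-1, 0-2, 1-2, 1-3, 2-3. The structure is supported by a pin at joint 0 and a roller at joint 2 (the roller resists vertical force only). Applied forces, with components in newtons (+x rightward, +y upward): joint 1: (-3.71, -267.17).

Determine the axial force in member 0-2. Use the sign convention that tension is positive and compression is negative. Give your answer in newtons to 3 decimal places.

140.246

N=4 nodes, M=5 members, R=3 reactions → 2N=8, M+R=8
member 0 (0-1): L=3.4776, (cx,cy)=(0.7105,0.7036)
member 1 (0-2): L=5.2250, (cx,cy)=(1.0000,0.0000)
member 2 (1-2): L=3.6841, (cx,cy)=(0.7475,-0.6642)
member 3 (1-3): L=4.9290, (cx,cy)=(1.0000,0.0037)
member 4 (2-3): L=3.2874, (cx,cy)=(0.6616,0.7498)
solve A·x = −loads:
  F[0-1] = -202.5983 N (compression)
  F[0-2] = +140.2460 N (tension)
  F[1-2] = -187.6090 N (compression)
  F[1-3] = -0.0000 N (compression)
  F[2-3] = +0.0000 N (tension)
  Rx@0 = +3.7100 N
  Ry@0 = +142.5578 N
  Ry@2 = +124.6122 N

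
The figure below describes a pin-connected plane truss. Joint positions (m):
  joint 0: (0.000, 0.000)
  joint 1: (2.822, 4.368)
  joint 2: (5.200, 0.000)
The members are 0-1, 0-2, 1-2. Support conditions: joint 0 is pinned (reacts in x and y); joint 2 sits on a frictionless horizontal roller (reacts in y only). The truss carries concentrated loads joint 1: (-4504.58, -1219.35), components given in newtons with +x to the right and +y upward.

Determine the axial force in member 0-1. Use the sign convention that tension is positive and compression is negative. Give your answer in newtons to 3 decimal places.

N=3 nodes, M=3 members, R=3 reactions → 2N=6, M+R=6
member 0 (0-1): L=5.2003, (cx,cy)=(0.5427,0.8400)
member 1 (0-2): L=5.2000, (cx,cy)=(1.0000,0.0000)
member 2 (1-2): L=4.9734, (cx,cy)=(0.4781,-0.8783)
solve A·x = −loads:
  F[0-1] = -5168.7081 N (compression)
  F[0-2] = -1699.7230 N (compression)
  F[1-2] = +3554.8084 N (tension)
  Rx@0 = +4504.5800 N
  Ry@0 = +4341.4653 N
  Ry@2 = -3122.1153 N

-5168.708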